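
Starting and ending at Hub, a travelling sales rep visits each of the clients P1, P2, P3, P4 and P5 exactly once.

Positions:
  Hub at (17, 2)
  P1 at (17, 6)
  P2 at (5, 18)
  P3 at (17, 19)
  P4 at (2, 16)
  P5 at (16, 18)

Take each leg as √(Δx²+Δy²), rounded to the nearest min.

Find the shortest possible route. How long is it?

There are 60 distinct closed tours to check (reversals are equivalent).
Hub - P1 - P2 - P3 - P4 - P5 - Hub: 4+17+12+15+14+16 = 78
Hub - P1 - P2 - P3 - P5 - P4 - Hub: 4+17+12+1+14+21 = 69
Hub - P1 - P2 - P4 - P3 - P5 - Hub: 4+17+4+15+1+16 = 57
Hub - P1 - P2 - P4 - P5 - P3 - Hub: 4+17+4+14+1+17 = 57
Hub - P1 - P2 - P5 - P3 - P4 - Hub: 4+17+11+1+15+21 = 69
Hub - P1 - P2 - P5 - P4 - P3 - Hub: 4+17+11+14+15+17 = 78
Hub - P1 - P3 - P2 - P4 - P5 - Hub: 4+13+12+4+14+16 = 63
Hub - P1 - P3 - P2 - P5 - P4 - Hub: 4+13+12+11+14+21 = 75
Hub - P1 - P3 - P4 - P2 - P5 - Hub: 4+13+15+4+11+16 = 63
Hub - P1 - P3 - P4 - P5 - P2 - Hub: 4+13+15+14+11+20 = 77
Hub - P1 - P3 - P5 - P2 - P4 - Hub: 4+13+1+11+4+21 = 54
Hub - P1 - P3 - P5 - P4 - P2 - Hub: 4+13+1+14+4+20 = 56
Hub - P1 - P4 - P2 - P3 - P5 - Hub: 4+18+4+12+1+16 = 55
Hub - P1 - P4 - P2 - P5 - P3 - Hub: 4+18+4+11+1+17 = 55
… (46 more)
The minimum is 54.
One optimal route: Hub → P1 → P3 → P5 → P2 → P4 → Hub (or its reverse).

Minimum total distance: 54 min.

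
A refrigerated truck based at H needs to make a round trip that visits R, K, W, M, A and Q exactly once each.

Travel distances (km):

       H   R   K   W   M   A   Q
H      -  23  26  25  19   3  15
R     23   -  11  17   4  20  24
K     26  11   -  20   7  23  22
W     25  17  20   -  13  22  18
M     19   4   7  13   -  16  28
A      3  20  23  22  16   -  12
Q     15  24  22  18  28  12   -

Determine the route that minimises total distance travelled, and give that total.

There are 360 distinct closed tours to check (reversals are equivalent).
H→R→K→W→M→A→Q→H: 23+11+20+13+16+12+15 = 110
H→R→K→W→M→Q→A→H: 23+11+20+13+28+12+3 = 110
H→R→K→W→A→M→Q→H: 23+11+20+22+16+28+15 = 135
H→R→K→W→A→Q→M→H: 23+11+20+22+12+28+19 = 135
H→R→K→W→Q→M→A→H: 23+11+20+18+28+16+3 = 119
H→R→K→W→Q→A→M→H: 23+11+20+18+12+16+19 = 119
H→R→K→M→W→A→Q→H: 23+11+7+13+22+12+15 = 103
H→R→K→M→W→Q→A→H: 23+11+7+13+18+12+3 = 87
… (352 more)
The minimum is 87.
One optimal route: H → R → K → M → W → Q → A → H (or its reverse).

87 km — the shortest possible round trip.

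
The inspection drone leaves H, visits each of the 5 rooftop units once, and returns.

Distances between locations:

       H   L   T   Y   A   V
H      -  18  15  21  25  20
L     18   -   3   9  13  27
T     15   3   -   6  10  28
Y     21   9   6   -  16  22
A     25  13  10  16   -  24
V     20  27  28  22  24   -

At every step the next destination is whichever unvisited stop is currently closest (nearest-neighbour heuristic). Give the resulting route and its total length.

87 along H → T → L → Y → A → V → H.

At H the remaining stops are T 15, L 18, V 20, Y 21, A 25; go to T.
At T the remaining stops are L 3, Y 6, A 10, V 28; go to L.
At L the remaining stops are Y 9, A 13, V 27; go to Y.
At Y the remaining stops are A 16, V 22; go to A.
At A the remaining stops are V 24; go to V.
Return V→H: 20.
Total = 15 + 3 + 9 + 16 + 24 + 20 = 87.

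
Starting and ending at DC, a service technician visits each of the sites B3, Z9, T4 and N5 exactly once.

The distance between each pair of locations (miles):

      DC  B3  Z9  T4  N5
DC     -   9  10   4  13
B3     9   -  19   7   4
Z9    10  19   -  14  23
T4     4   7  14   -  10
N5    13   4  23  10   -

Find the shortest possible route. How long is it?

With 4 stops there are 4!/2 = 12 distinct round trips (a route and its reverse cost the same).
DC → B3 → Z9 → T4 → N5 → DC: 9+19+14+10+13 = 65
DC → B3 → Z9 → N5 → T4 → DC: 9+19+23+10+4 = 65
DC → B3 → T4 → Z9 → N5 → DC: 9+7+14+23+13 = 66
DC → B3 → T4 → N5 → Z9 → DC: 9+7+10+23+10 = 59
DC → B3 → N5 → Z9 → T4 → DC: 9+4+23+14+4 = 54
DC → B3 → N5 → T4 → Z9 → DC: 9+4+10+14+10 = 47
DC → Z9 → B3 → T4 → N5 → DC: 10+19+7+10+13 = 59
DC → Z9 → B3 → N5 → T4 → DC: 10+19+4+10+4 = 47
DC → Z9 → T4 → B3 → N5 → DC: 10+14+7+4+13 = 48
DC → Z9 → N5 → B3 → T4 → DC: 10+23+4+7+4 = 48
DC → T4 → B3 → Z9 → N5 → DC: 4+7+19+23+13 = 66
DC → T4 → Z9 → B3 → N5 → DC: 4+14+19+4+13 = 54
The minimum is 47.
One optimal route: DC → B3 → N5 → T4 → Z9 → DC (or its reverse).

Shortest round trip = 47 miles.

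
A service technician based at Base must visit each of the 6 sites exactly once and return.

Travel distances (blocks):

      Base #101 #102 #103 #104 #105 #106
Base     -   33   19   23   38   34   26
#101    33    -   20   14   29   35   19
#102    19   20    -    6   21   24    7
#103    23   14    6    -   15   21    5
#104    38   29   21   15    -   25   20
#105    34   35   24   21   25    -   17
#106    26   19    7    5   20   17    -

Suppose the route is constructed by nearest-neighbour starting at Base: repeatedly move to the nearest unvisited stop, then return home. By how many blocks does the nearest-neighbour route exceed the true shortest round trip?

Excess over optimum: 4 blocks.

Base: #102=19, #103=23, #106=26, #101=33, #105=34, #104=38 ⇒ #102
#102: #103=6, #106=7, #101=20, #104=21, #105=24 ⇒ #103
#103: #106=5, #101=14, #104=15, #105=21 ⇒ #106
#106: #105=17, #101=19, #104=20 ⇒ #105
#105: #104=25, #101=35 ⇒ #104
#104: #101=29 ⇒ #101
NN route Base → #102 → #103 → #106 → #105 → #104 → #101 → Base costs 134.
Optimal: Base → #101 → #103 → #104 → #105 → #106 → #102 → Base costs 130 (by enumerating all 360 distinct tours).
Excess = 134 − 130 = 4.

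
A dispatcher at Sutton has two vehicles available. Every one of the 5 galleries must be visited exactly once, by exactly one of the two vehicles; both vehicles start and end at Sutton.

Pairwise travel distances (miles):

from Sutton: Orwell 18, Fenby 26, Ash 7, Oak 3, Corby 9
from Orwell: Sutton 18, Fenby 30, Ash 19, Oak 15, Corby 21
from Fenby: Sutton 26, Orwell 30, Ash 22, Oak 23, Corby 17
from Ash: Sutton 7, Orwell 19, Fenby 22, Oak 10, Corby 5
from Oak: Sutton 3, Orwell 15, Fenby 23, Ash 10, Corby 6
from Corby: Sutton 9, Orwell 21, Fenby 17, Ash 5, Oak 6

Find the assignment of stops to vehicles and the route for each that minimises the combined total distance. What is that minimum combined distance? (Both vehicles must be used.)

83 miles — the smallest possible combined total.

Try each way of splitting the stops between the two vehicles (each non-empty) and, for each split, find the best tour for each vehicle:
  {Orwell} + {Fenby, Ash, Oak, Corby}: 36 + 55 = 91
  {Fenby} + {Orwell, Ash, Oak, Corby}: 52 + 51 = 103
  {Orwell, Fenby} + {Ash, Oak, Corby}: 74 + 21 = 95
  {Ash} + {Orwell, Fenby, Oak, Corby}: 14 + 74 = 88
  {Orwell, Ash} + {Fenby, Oak, Corby}: 44 + 52 = 96
  {Fenby, Ash} + {Orwell, Oak, Corby}: 55 + 48 = 103
  … (15 splits in total)
  {Oak} + {Orwell, Fenby, Ash, Corby}: 6 + 77 = 83  ← best
Best: vehicle 1 Sutton → Oak → Sutton = 6; vehicle 2 Sutton → Orwell → Fenby → Corby → Ash → Sutton = 77; combined 83.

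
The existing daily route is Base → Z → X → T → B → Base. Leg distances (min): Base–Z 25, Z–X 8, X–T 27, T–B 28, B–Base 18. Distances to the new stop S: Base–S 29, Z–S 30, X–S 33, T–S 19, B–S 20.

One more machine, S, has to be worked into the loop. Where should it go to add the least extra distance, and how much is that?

Adding 11 min by placing S on the T–B leg.

Insertion cost between consecutive stops i–j is d(i,S) + d(S,j) − d(i,j):
  between Base and Z: 29 + 30 − 25 = 34
  between Z and X: 30 + 33 − 8 = 55
  between X and T: 33 + 19 − 27 = 25
  between T and B: 19 + 20 − 28 = 11
  between B and Base: 20 + 29 − 18 = 31
Cheapest insertion is between T and B, adding 11.
New total = 106 + 11 = 117.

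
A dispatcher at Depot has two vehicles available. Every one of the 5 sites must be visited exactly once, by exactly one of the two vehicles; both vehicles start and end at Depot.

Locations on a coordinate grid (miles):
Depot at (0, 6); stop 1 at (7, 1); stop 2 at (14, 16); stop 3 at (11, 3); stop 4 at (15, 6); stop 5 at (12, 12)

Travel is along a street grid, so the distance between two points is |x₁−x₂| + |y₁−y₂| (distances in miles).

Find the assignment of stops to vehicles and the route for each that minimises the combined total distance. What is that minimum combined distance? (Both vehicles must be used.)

There are 2^4 − 1 = 15 ways to divide the 5 stops into two non-empty groups. For each, the best each vehicle can do is its own shortest tour through its group:
  {stop 1} + {stop 2, stop 3, stop 4, stop 5}: 24 + 56 = 80
  {stop 2} + {stop 1, stop 3, stop 4, stop 5}: 48 + 52 = 100
  {stop 1, stop 2} + {stop 3, stop 4, stop 5}: 58 + 48 = 106
  {stop 3} + {stop 1, stop 2, stop 4, stop 5}: 28 + 60 = 88
  {stop 1, stop 3} + {stop 2, stop 4, stop 5}: 32 + 50 = 82
  {stop 2, stop 3} + {stop 1, stop 4, stop 5}: 54 + 52 = 106
  … (15 splits in total)
Best: vehicle 1 Depot → stop 1 → Depot = 24; vehicle 2 Depot → stop 3 → stop 4 → stop 2 → stop 5 → Depot = 56; combined 80.

80 miles — the smallest possible combined total.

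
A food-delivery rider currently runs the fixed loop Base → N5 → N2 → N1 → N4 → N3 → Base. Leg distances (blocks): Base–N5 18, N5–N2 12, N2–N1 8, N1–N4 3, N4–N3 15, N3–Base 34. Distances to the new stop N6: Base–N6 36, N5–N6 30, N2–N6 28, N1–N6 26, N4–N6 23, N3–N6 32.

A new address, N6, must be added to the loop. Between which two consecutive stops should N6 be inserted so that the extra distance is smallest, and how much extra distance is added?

Minimum extra distance: 34 blocks, inserting N6 between N3 and Base.

Insertion cost between consecutive stops i–j is d(i,N6) + d(N6,j) − d(i,j):
  between Base and N5: 36 + 30 − 18 = 48
  between N5 and N2: 30 + 28 − 12 = 46
  between N2 and N1: 28 + 26 − 8 = 46
  between N1 and N4: 26 + 23 − 3 = 46
  between N4 and N3: 23 + 32 − 15 = 40
  between N3 and Base: 32 + 36 − 34 = 34
Cheapest insertion is between N3 and Base, adding 34.
New total = 90 + 34 = 124.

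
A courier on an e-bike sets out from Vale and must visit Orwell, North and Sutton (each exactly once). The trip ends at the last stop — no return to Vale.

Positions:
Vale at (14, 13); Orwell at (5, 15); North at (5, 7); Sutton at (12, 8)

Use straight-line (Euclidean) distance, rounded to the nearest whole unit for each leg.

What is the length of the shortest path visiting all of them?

There are 3! = 6 possible orderings.
Vale → Orwell → North → Sutton: 9+8+7 = 24
Vale → Orwell → Sutton → North: 9+10+7 = 26
Vale → North → Orwell → Sutton: 11+8+10 = 29
Vale → North → Sutton → Orwell: 11+7+10 = 28
Vale → Sutton → Orwell → North: 5+10+8 = 23
Vale → Sutton → North → Orwell: 5+7+8 = 20
The minimum is 20.
One shortest path: Vale → Sutton → North → Orwell.

Shortest open route: 20.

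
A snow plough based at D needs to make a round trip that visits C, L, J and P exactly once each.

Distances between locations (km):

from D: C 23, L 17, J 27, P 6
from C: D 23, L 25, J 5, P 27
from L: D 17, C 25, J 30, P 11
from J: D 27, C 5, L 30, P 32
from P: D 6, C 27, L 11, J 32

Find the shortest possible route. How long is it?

Minimum total distance: 74 km.

There are 12 distinct closed tours to check (reversals are equivalent).
D → C → L → J → P → D: 23+25+30+32+6 = 116
D → C → L → P → J → D: 23+25+11+32+27 = 118
D → C → J → L → P → D: 23+5+30+11+6 = 75
D → C → J → P → L → D: 23+5+32+11+17 = 88
D → C → P → L → J → D: 23+27+11+30+27 = 118
D → C → P → J → L → D: 23+27+32+30+17 = 129
D → L → C → J → P → D: 17+25+5+32+6 = 85
D → L → C → P → J → D: 17+25+27+32+27 = 128
D → L → J → C → P → D: 17+30+5+27+6 = 85
D → L → P → C → J → D: 17+11+27+5+27 = 87
D → J → C → L → P → D: 27+5+25+11+6 = 74
D → J → L → C → P → D: 27+30+25+27+6 = 115
The minimum is 74.
One optimal route: D → J → C → L → P → D (or its reverse).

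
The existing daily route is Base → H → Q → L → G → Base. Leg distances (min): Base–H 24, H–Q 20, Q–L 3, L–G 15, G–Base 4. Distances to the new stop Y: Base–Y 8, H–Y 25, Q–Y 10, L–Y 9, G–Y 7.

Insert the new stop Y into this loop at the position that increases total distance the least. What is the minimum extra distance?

+1 min — insert Y between L and G.

Insertion cost between consecutive stops i–j is d(i,Y) + d(Y,j) − d(i,j):
  between Base and H: 8 + 25 − 24 = 9
  between H and Q: 25 + 10 − 20 = 15
  between Q and L: 10 + 9 − 3 = 16
  between L and G: 9 + 7 − 15 = 1
  between G and Base: 7 + 8 − 4 = 11
Cheapest insertion is between L and G, adding 1.
New total = 66 + 1 = 67.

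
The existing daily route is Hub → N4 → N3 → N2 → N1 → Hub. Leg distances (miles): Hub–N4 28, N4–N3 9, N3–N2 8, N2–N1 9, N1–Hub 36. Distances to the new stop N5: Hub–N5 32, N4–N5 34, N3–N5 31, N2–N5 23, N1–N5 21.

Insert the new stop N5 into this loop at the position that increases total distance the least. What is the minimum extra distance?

Insertion cost between consecutive stops i–j is d(i,N5) + d(N5,j) − d(i,j):
  between Hub and N4: 32 + 34 − 28 = 38
  between N4 and N3: 34 + 31 − 9 = 56
  between N3 and N2: 31 + 23 − 8 = 46
  between N2 and N1: 23 + 21 − 9 = 35
  between N1 and Hub: 21 + 32 − 36 = 17
Cheapest insertion is between N1 and Hub, adding 17.
New total = 90 + 17 = 107.

Adding 17 miles by placing N5 on the N1–Hub leg.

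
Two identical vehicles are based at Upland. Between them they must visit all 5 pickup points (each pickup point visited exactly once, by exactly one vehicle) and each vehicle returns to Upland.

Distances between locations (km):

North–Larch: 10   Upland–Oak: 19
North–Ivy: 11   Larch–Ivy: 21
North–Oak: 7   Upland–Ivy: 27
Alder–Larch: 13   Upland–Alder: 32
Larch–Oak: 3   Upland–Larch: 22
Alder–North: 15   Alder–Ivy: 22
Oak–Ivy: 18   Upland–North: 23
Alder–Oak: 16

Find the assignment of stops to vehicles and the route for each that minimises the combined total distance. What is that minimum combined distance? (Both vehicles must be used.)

Try each way of splitting the stops between the two vehicles (each non-empty) and, for each split, find the best tour for each vehicle:
  {Alder} + {North, Larch, Oak, Ivy}: 64 + 70 = 134
  {North} + {Alder, Larch, Oak, Ivy}: 46 + 84 = 130
  {Alder, North} + {Larch, Oak, Ivy}: 70 + 70 = 140
  {Larch} + {Alder, North, Oak, Ivy}: 44 + 88 = 132
  {Alder, Larch} + {North, Oak, Ivy}: 67 + 64 = 131
  {North, Larch} + {Alder, Oak, Ivy}: 55 + 84 = 139
  … (15 splits in total)
  {Oak} + {Alder, North, Larch, Ivy}: 38 + 88 = 126  ← best
Best: vehicle 1 Upland → Oak → Upland = 38; vehicle 2 Upland → Larch → Alder → North → Ivy → Upland = 88; combined 126.

126 km — the smallest possible combined total.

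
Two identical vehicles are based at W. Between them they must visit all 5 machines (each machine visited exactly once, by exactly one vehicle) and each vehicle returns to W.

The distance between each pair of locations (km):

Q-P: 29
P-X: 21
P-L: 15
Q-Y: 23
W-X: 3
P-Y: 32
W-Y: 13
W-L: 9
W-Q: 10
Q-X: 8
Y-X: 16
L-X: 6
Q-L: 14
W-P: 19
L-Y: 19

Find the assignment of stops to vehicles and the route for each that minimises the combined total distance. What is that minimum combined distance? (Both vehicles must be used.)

84 km — the smallest possible combined total.

Check every non-empty split of the stops between the two vehicles; for each half take its own optimal tour:
  {Q} + {P, L, Y, X}: 20 + 69 = 89
  {P} + {Q, L, Y, X}: 38 + 56 = 94
  {Q, P} + {L, Y, X}: 58 + 41 = 99
  {L} + {Q, P, Y, X}: 18 + 84 = 102
  {Q, L} + {P, Y, X}: 33 + 69 = 102
  {P, L} + {Q, Y, X}: 43 + 47 = 90
  … (15 splits in total)
  {Y} + {Q, P, L, X}: 26 + 58 = 84  ← best
Best: vehicle 1 W → Y → W = 26; vehicle 2 W → Q → X → L → P → W = 58; combined 84.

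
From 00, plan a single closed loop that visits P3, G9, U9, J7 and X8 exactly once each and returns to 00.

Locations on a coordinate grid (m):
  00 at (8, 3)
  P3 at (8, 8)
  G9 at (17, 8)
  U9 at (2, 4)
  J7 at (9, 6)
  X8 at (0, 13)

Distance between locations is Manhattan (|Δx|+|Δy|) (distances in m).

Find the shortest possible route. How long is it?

00→P3→G9→U9→J7→X8→00: 5+9+19+9+16+18 = 76
00→P3→G9→U9→X8→J7→00: 5+9+19+11+16+4 = 64
00→P3→G9→J7→U9→X8→00: 5+9+10+9+11+18 = 62
00→P3→G9→J7→X8→U9→00: 5+9+10+16+11+7 = 58
00→P3→G9→X8→U9→J7→00: 5+9+22+11+9+4 = 60
00→P3→G9→X8→J7→U9→00: 5+9+22+16+9+7 = 68
00→P3→U9→G9→J7→X8→00: 5+10+19+10+16+18 = 78
00→P3→U9→G9→X8→J7→00: 5+10+19+22+16+4 = 76
00→P3→U9→J7→G9→X8→00: 5+10+9+10+22+18 = 74
00→P3→U9→J7→X8→G9→00: 5+10+9+16+22+14 = 76
00→P3→U9→X8→G9→J7→00: 5+10+11+22+10+4 = 62
00→P3→U9→X8→J7→G9→00: 5+10+11+16+10+14 = 66
00→P3→J7→G9→U9→X8→00: 5+3+10+19+11+18 = 66
00→P3→J7→G9→X8→U9→00: 5+3+10+22+11+7 = 58
… (46 more)
00→U9→X8→P3→G9→J7→00: 7+11+13+9+10+4 = 54  ← best
The minimum is 54.
One optimal route: 00 → U9 → X8 → P3 → G9 → J7 → 00 (or its reverse).

Minimum total distance: 54 m.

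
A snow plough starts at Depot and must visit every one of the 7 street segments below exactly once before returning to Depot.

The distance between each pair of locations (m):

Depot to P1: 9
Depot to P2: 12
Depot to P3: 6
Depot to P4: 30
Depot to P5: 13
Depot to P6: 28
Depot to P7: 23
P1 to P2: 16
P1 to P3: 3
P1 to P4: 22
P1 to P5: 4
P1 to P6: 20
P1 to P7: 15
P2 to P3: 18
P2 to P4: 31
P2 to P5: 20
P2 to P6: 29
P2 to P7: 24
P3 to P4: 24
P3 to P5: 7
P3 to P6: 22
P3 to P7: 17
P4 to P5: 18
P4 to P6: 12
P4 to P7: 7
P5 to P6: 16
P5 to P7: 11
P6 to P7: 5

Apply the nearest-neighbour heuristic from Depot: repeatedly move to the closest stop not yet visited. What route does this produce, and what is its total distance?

From Depot: distances to unvisited — P3=6, P1=9, P2=12, P5=13, P7=23, P6=28, P4=30. Nearest is P3 (6).
From P3: distances to unvisited — P1=3, P5=7, P7=17, P2=18, P6=22, P4=24. Nearest is P1 (3).
From P1: distances to unvisited — P5=4, P7=15, P2=16, P6=20, P4=22. Nearest is P5 (4).
From P5: distances to unvisited — P7=11, P6=16, P4=18, P2=20. Nearest is P7 (11).
From P7: distances to unvisited — P6=5, P4=7, P2=24. Nearest is P6 (5).
From P6: distances to unvisited — P4=12, P2=29. Nearest is P4 (12).
From P4: distances to unvisited — P2=31. Nearest is P2 (31).
Return P2→Depot: 12.
Total = 6 + 3 + 4 + 11 + 5 + 12 + 31 + 12 = 84.

Nearest-neighbour total = 84 m; route Depot → P3 → P1 → P5 → P7 → P6 → P4 → P2 → Depot.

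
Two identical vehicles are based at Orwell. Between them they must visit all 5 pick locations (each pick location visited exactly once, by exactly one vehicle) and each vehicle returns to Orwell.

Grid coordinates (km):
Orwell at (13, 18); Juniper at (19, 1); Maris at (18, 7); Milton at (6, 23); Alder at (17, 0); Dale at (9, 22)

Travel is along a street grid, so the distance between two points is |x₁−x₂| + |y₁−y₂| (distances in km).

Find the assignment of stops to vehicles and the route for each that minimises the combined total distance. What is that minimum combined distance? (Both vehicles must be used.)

Minimum combined distance: 72 km.

Check every non-empty split of the stops between the two vehicles; for each half take its own optimal tour:
  {Juniper} + {Maris, Milton, Alder, Dale}: 46 + 70 = 116
  {Maris} + {Juniper, Milton, Alder, Dale}: 32 + 72 = 104
  {Juniper, Maris} + {Milton, Alder, Dale}: 46 + 68 = 114
  {Milton} + {Juniper, Maris, Alder, Dale}: 24 + 64 = 88
  {Juniper, Milton} + {Maris, Alder, Dale}: 70 + 62 = 132
  {Maris, Milton} + {Juniper, Alder, Dale}: 56 + 64 = 120
  … (15 splits in total)
  {Juniper, Maris, Alder} + {Milton, Dale}: 48 + 24 = 72  ← best
Best: vehicle 1 Orwell → Maris → Juniper → Alder → Orwell = 48; vehicle 2 Orwell → Milton → Dale → Orwell = 24; combined 72.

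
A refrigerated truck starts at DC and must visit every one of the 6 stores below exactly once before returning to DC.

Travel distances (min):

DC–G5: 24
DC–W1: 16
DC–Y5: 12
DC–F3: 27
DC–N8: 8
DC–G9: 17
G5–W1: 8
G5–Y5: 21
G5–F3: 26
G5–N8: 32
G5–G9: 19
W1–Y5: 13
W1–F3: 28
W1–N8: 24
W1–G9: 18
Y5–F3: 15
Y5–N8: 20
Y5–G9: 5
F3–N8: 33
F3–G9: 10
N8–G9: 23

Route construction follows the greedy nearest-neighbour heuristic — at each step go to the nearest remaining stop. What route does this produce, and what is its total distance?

DC → [N8:8 / Y5:12 / W1:16 / G9:17 / G5:24 / F3:27] → N8 (8)
N8 → [Y5:20 / G9:23 / W1:24 / G5:32 / F3:33] → Y5 (20)
Y5 → [G9:5 / W1:13 / F3:15 / G5:21] → G9 (5)
G9 → [F3:10 / W1:18 / G5:19] → F3 (10)
F3 → [G5:26 / W1:28] → G5 (26)
G5 → [W1:8] → W1 (8)
Return W1→DC: 16.
Total = 8 + 20 + 5 + 10 + 26 + 8 + 16 = 93.

93 min along DC → N8 → Y5 → G9 → F3 → G5 → W1 → DC.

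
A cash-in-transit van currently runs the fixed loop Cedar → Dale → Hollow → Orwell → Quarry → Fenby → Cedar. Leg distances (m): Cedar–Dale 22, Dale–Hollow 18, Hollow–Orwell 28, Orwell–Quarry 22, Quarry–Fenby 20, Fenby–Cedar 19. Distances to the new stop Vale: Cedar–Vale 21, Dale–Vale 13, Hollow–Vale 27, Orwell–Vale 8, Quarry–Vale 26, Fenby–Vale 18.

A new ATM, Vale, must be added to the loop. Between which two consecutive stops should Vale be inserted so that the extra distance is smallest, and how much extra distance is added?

Insertion cost between consecutive stops i–j is d(i,Vale) + d(Vale,j) − d(i,j):
  between Cedar and Dale: 21 + 13 − 22 = 12
  between Dale and Hollow: 13 + 27 − 18 = 22
  between Hollow and Orwell: 27 + 8 − 28 = 7
  between Orwell and Quarry: 8 + 26 − 22 = 12
  between Quarry and Fenby: 26 + 18 − 20 = 24
  between Fenby and Cedar: 18 + 21 − 19 = 20
Cheapest insertion is between Hollow and Orwell, adding 7.
New total = 129 + 7 = 136.

+7 m — insert Vale between Hollow and Orwell.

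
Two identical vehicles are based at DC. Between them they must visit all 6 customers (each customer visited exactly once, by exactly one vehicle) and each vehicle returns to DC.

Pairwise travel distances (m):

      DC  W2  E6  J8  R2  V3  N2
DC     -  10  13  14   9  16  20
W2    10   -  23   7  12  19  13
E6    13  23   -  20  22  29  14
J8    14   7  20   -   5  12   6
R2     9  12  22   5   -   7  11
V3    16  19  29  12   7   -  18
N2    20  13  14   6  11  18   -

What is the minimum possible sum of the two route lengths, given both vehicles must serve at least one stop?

There are 2^5 − 1 = 31 ways to divide the 6 stops into two non-empty groups. For each, the best each vehicle can do is its own shortest tour through its group:
  {W2} + {E6, J8, R2, V3, N2}: 20 + 61 = 81
  {E6} + {W2, J8, R2, V3, N2}: 26 + 57 = 83
  {W2, E6} + {J8, R2, V3, N2}: 46 + 54 = 100
  {J8} + {W2, E6, R2, V3, N2}: 28 + 74 = 102
  {W2, J8} + {E6, R2, V3, N2}: 31 + 61 = 92
  {E6, J8} + {W2, R2, V3, N2}: 47 + 57 = 104
  … (31 splits in total)
Best: vehicle 1 DC → W2 → DC = 20; vehicle 2 DC → E6 → N2 → J8 → R2 → V3 → DC = 61; combined 81.

81 m — the smallest possible combined total.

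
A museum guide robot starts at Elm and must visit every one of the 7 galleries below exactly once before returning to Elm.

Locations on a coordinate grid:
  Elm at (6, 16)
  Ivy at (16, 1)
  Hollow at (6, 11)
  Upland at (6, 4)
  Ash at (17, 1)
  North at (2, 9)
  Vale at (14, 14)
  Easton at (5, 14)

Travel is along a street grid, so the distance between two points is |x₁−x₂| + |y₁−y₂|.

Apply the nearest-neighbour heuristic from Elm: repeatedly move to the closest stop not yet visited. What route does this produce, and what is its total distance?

62 along Elm → Easton → Hollow → North → Upland → Ivy → Ash → Vale → Elm.

Elm → [Easton:3 / Hollow:5 / Vale:10 / North:11 / Upland:12 / Ivy:25 / Ash:26] → Easton (3)
Easton → [Hollow:4 / North:8 / Vale:9 / Upland:11 / Ivy:24 / Ash:25] → Hollow (4)
Hollow → [North:6 / Upland:7 / Vale:11 / Ivy:20 / Ash:21] → North (6)
North → [Upland:9 / Vale:17 / Ivy:22 / Ash:23] → Upland (9)
Upland → [Ivy:13 / Ash:14 / Vale:18] → Ivy (13)
Ivy → [Ash:1 / Vale:15] → Ash (1)
Ash → [Vale:16] → Vale (16)
Return Vale→Elm: 10.
Total = 3 + 4 + 6 + 9 + 13 + 1 + 16 + 10 = 62.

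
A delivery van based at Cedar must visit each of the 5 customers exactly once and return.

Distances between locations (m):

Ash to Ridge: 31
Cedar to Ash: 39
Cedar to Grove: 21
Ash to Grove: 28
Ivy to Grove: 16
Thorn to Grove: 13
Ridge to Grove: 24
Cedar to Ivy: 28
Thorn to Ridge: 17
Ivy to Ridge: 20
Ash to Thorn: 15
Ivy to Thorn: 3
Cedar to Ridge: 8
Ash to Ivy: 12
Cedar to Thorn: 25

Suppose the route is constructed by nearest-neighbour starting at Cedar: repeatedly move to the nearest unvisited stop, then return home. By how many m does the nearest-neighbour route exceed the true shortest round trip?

Cedar: Ridge=8, Grove=21, Thorn=25, Ivy=28, Ash=39 ⇒ Ridge
Ridge: Thorn=17, Ivy=20, Grove=24, Ash=31 ⇒ Thorn
Thorn: Ivy=3, Grove=13, Ash=15 ⇒ Ivy
Ivy: Ash=12, Grove=16 ⇒ Ash
Ash: Grove=28 ⇒ Grove
NN route Cedar → Ridge → Thorn → Ivy → Ash → Grove → Cedar costs 89.
Optimal: Cedar → Ridge → Ash → Ivy → Thorn → Grove → Cedar costs 88 (by enumerating all 60 distinct tours).
Excess = 89 − 88 = 1.

The nearest-neighbour route is 1 m longer than optimal.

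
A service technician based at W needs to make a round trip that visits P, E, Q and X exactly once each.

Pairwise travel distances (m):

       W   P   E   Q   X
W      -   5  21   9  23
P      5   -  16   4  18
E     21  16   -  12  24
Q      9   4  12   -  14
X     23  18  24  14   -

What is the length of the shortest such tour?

There are 12 distinct closed tours to check (reversals are equivalent).
W → P → E → Q → X → W: 5+16+12+14+23 = 70
W → P → E → X → Q → W: 5+16+24+14+9 = 68
W → P → Q → E → X → W: 5+4+12+24+23 = 68
W → P → Q → X → E → W: 5+4+14+24+21 = 68
W → P → X → E → Q → W: 5+18+24+12+9 = 68
W → P → X → Q → E → W: 5+18+14+12+21 = 70
W → E → P → Q → X → W: 21+16+4+14+23 = 78
W → E → P → X → Q → W: 21+16+18+14+9 = 78
W → E → Q → P → X → W: 21+12+4+18+23 = 78
W → E → X → P → Q → W: 21+24+18+4+9 = 76
W → Q → P → E → X → W: 9+4+16+24+23 = 76
W → Q → E → P → X → W: 9+12+16+18+23 = 78
The minimum is 68.
One optimal route: W → P → E → X → Q → W (or its reverse).

68 m — the shortest possible round trip.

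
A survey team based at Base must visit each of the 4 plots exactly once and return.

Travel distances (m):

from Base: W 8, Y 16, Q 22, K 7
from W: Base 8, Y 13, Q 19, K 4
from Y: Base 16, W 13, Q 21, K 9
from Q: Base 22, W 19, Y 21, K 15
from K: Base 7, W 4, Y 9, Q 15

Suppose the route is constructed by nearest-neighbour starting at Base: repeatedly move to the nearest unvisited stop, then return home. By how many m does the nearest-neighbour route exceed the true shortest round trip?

From Base: K=7, W=8, Y=16, Q=22 → choose K (7).
From K: W=4, Y=9, Q=15 → choose W (4).
From W: Y=13, Q=19 → choose Y (13).
From Y: Q=21 → choose Q (21).
NN route Base → K → W → Y → Q → Base costs 67.
Optimal: Base → W → Y → Q → K → Base costs 64 (by enumerating all 12 distinct tours).
Excess = 67 − 64 = 3.

The nearest-neighbour route is 3 m longer than optimal.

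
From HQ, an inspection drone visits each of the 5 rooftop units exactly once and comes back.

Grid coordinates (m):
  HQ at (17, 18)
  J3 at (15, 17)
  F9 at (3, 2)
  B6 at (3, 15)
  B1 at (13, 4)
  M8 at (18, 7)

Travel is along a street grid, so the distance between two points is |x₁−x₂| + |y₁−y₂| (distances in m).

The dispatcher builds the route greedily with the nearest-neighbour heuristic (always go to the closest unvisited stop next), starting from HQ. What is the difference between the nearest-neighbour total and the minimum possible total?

From HQ: J3=3, M8=12, B6=17, B1=18, F9=30 → choose J3 (3).
From J3: M8=13, B6=14, B1=15, F9=27 → choose M8 (13).
From M8: B1=8, F9=20, B6=23 → choose B1 (8).
From B1: F9=12, B6=21 → choose F9 (12).
From F9: B6=13 → choose B6 (13).
NN route HQ → J3 → M8 → B1 → F9 → B6 → HQ costs 66.
Optimal: HQ → J3 → B6 → F9 → B1 → M8 → HQ costs 62 (by enumerating all 60 distinct tours).
Excess = 66 − 62 = 4.

The nearest-neighbour route is 4 m longer than optimal.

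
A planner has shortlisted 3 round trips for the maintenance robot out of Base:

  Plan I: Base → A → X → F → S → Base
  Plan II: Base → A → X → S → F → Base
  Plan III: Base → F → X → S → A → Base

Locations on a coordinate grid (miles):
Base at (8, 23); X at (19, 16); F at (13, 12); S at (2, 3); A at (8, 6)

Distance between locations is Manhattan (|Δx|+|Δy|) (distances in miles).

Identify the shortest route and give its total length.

Plan I: 17 + 21 + 10 + 20 + 26 = 94
Plan II: 17 + 21 + 30 + 20 + 16 = 104
Plan III: 16 + 10 + 30 + 9 + 17 = 82

Shortest is Plan III, total 82 miles.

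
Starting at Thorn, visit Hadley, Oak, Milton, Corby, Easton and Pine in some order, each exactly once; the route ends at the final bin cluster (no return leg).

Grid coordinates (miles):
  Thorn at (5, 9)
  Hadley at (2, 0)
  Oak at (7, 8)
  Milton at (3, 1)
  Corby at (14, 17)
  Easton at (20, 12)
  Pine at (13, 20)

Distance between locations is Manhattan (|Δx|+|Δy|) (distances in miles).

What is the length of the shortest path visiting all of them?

Shortest open route: 57 miles.

There are 6! = 720 possible orderings.
Thorn→Hadley→Oak→Milton→Corby→Easton→Pine: 12+13+11+27+11+15 = 89
Thorn→Hadley→Oak→Milton→Corby→Pine→Easton: 12+13+11+27+4+15 = 82
Thorn→Hadley→Oak→Milton→Easton→Corby→Pine: 12+13+11+28+11+4 = 79
Thorn→Hadley→Oak→Milton→Easton→Pine→Corby: 12+13+11+28+15+4 = 83
Thorn→Hadley→Oak→Milton→Pine→Corby→Easton: 12+13+11+29+4+11 = 80
Thorn→Hadley→Oak→Milton→Pine→Easton→Corby: 12+13+11+29+15+11 = 91
Thorn→Hadley→Oak→Corby→Milton→Easton→Pine: 12+13+16+27+28+15 = 111
Thorn→Hadley→Oak→Corby→Milton→Pine→Easton: 12+13+16+27+29+15 = 112
… (712 more)
Thorn→Hadley→Milton→Oak→Easton→Corby→Pine: 12+2+11+17+11+4 = 57  ← best
The minimum is 57.
One shortest path: Thorn → Hadley → Milton → Oak → Easton → Corby → Pine.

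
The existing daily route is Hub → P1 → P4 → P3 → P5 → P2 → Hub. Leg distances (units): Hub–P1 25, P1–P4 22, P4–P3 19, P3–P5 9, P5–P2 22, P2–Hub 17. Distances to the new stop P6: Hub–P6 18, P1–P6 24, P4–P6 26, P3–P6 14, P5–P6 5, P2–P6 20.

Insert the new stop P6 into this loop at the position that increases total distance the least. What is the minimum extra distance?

Insertion cost between consecutive stops i–j is d(i,P6) + d(P6,j) − d(i,j):
  between Hub and P1: 18 + 24 − 25 = 17
  between P1 and P4: 24 + 26 − 22 = 28
  between P4 and P3: 26 + 14 − 19 = 21
  between P3 and P5: 14 + 5 − 9 = 10
  between P5 and P2: 5 + 20 − 22 = 3
  between P2 and Hub: 20 + 18 − 17 = 21
Cheapest insertion is between P5 and P2, adding 3.
New total = 114 + 3 = 117.

+3 — insert P6 between P5 and P2.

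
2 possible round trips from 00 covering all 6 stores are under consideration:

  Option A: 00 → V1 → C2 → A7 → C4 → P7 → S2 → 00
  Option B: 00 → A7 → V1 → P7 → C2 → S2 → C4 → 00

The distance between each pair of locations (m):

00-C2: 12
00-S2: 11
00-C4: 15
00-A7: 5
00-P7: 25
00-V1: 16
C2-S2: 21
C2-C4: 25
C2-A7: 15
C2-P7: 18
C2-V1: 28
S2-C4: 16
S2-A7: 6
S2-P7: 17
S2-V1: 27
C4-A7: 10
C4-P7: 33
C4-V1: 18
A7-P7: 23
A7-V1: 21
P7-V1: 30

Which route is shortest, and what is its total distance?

Option A: 16 + 28 + 15 + 10 + 33 + 17 + 11 = 130
Option B: 5 + 21 + 30 + 18 + 21 + 16 + 15 = 126

Shortest is Option B, total 126 m.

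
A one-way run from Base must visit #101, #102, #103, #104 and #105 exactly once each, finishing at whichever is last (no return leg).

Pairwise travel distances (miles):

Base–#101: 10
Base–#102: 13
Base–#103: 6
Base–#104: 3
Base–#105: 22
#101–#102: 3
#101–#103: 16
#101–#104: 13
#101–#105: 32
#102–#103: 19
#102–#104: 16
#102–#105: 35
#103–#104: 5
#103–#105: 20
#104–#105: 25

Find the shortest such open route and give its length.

There are 5! = 120 possible orderings.
Base → #101 → #102 → #103 → #104 → #105: 10+3+19+5+25 = 62
Base → #101 → #102 → #103 → #105 → #104: 10+3+19+20+25 = 77
Base → #101 → #102 → #104 → #103 → #105: 10+3+16+5+20 = 54
Base → #101 → #102 → #104 → #105 → #103: 10+3+16+25+20 = 74
Base → #101 → #102 → #105 → #103 → #104: 10+3+35+20+5 = 73
Base → #101 → #102 → #105 → #104 → #103: 10+3+35+25+5 = 78
Base → #101 → #103 → #102 → #104 → #105: 10+16+19+16+25 = 86
Base → #101 → #103 → #102 → #105 → #104: 10+16+19+35+25 = 105
Base → #101 → #103 → #104 → #102 → #105: 10+16+5+16+35 = 82
Base → #101 → #103 → #104 → #105 → #102: 10+16+5+25+35 = 91
Base → #101 → #103 → #105 → #102 → #104: 10+16+20+35+16 = 97
Base → #101 → #103 → #105 → #104 → #102: 10+16+20+25+16 = 87
Base → #101 → #104 → #102 → #103 → #105: 10+13+16+19+20 = 78
Base → #101 → #104 → #102 → #105 → #103: 10+13+16+35+20 = 94
… (106 more)
The minimum is 54.
One shortest path: Base → #101 → #102 → #104 → #103 → #105.

Shortest open route: 54 miles.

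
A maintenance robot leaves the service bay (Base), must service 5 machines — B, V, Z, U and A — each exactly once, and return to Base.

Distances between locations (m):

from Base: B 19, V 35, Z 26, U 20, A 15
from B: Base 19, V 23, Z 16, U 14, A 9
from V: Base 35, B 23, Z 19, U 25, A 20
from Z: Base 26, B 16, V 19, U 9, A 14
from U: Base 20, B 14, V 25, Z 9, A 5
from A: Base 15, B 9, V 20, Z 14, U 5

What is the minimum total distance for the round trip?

With 5 stops there are 5!/2 = 60 distinct round trips (a route and its reverse cost the same).
Base - B - V - Z - U - A - Base: 19+23+19+9+5+15 = 90
Base - B - V - Z - A - U - Base: 19+23+19+14+5+20 = 100
Base - B - V - U - Z - A - Base: 19+23+25+9+14+15 = 105
Base - B - V - U - A - Z - Base: 19+23+25+5+14+26 = 112
Base - B - V - A - Z - U - Base: 19+23+20+14+9+20 = 105
Base - B - V - A - U - Z - Base: 19+23+20+5+9+26 = 102
Base - B - Z - V - U - A - Base: 19+16+19+25+5+15 = 99
Base - B - Z - V - A - U - Base: 19+16+19+20+5+20 = 99
Base - B - Z - U - V - A - Base: 19+16+9+25+20+15 = 104
Base - B - Z - U - A - V - Base: 19+16+9+5+20+35 = 104
Base - B - Z - A - V - U - Base: 19+16+14+20+25+20 = 114
Base - B - Z - A - U - V - Base: 19+16+14+5+25+35 = 114
Base - B - U - V - Z - A - Base: 19+14+25+19+14+15 = 106
Base - B - U - V - A - Z - Base: 19+14+25+20+14+26 = 118
… (46 more)
The minimum is 90.
One optimal route: Base → B → V → Z → U → A → Base (or its reverse).

90 m — the shortest possible round trip.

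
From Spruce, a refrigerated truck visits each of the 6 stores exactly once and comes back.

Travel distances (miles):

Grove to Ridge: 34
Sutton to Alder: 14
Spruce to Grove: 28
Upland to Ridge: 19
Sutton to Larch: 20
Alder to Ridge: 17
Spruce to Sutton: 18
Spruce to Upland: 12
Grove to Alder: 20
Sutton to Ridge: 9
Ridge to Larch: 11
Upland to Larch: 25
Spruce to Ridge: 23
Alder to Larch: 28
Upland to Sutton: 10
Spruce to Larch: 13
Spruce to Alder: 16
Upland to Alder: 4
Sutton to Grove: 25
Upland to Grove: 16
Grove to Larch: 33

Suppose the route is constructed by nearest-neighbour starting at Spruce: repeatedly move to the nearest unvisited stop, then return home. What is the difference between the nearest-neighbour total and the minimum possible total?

The nearest-neighbour route is 17 miles longer than optimal.

From Spruce: Upland=12, Larch=13, Alder=16, Sutton=18, Ridge=23, Grove=28 → choose Upland (12).
From Upland: Alder=4, Sutton=10, Grove=16, Ridge=19, Larch=25 → choose Alder (4).
From Alder: Sutton=14, Ridge=17, Grove=20, Larch=28 → choose Sutton (14).
From Sutton: Ridge=9, Larch=20, Grove=25 → choose Ridge (9).
From Ridge: Larch=11, Grove=34 → choose Larch (11).
From Larch: Grove=33 → choose Grove (33).
NN route Spruce → Upland → Alder → Sutton → Ridge → Larch → Grove → Spruce costs 111.
Optimal: Spruce → Upland → Alder → Grove → Sutton → Ridge → Larch → Spruce costs 94 (by enumerating all 360 distinct tours).
Excess = 111 − 94 = 17.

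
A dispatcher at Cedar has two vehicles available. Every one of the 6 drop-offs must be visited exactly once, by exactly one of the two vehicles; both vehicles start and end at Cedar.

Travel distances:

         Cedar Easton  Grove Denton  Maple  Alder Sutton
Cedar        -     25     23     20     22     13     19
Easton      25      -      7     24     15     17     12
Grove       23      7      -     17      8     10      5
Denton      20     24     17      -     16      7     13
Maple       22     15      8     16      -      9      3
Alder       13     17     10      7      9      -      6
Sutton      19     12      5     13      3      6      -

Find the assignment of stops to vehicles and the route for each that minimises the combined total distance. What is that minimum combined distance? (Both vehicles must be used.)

102 — the smallest possible combined total.

Try each way of splitting the stops between the two vehicles (each non-empty) and, for each split, find the best tour for each vehicle:
  {Easton} + {Grove, Denton, Maple, Alder, Sutton}: 50 + 67 = 117
  {Grove} + {Easton, Denton, Maple, Alder, Sutton}: 46 + 76 = 122
  {Easton, Grove} + {Denton, Maple, Alder, Sutton}: 55 + 58 = 113
  {Denton} + {Easton, Grove, Maple, Alder, Sutton}: 40 + 62 = 102
  {Easton, Denton} + {Grove, Maple, Alder, Sutton}: 69 + 53 = 122
  {Grove, Denton} + {Easton, Maple, Alder, Sutton}: 60 + 62 = 122
  … (31 splits in total)
Best: vehicle 1 Cedar → Denton → Cedar = 40; vehicle 2 Cedar → Easton → Grove → Maple → Sutton → Alder → Cedar = 62; combined 102.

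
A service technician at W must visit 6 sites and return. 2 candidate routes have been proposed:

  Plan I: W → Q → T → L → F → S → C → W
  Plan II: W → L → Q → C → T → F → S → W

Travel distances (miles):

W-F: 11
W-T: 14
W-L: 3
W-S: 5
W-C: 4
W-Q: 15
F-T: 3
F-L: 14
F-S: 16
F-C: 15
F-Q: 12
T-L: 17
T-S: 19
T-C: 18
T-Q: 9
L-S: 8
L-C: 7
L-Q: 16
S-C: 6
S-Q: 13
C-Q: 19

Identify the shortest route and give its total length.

Plan I: 15 + 9 + 17 + 14 + 16 + 6 + 4 = 81
Plan II: 3 + 16 + 19 + 18 + 3 + 16 + 5 = 80

Shortest is Plan II, total 80 miles.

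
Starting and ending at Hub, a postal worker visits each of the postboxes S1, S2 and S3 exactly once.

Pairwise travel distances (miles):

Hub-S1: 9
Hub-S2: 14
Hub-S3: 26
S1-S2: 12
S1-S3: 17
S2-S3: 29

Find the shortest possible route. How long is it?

Minimum total distance: 69 miles.

Hub→S1→S2→S3→Hub: 9+12+29+26 = 76
Hub→S1→S3→S2→Hub: 9+17+29+14 = 69
Hub→S2→S1→S3→Hub: 14+12+17+26 = 69
The minimum is 69.
One optimal route: Hub → S1 → S3 → S2 → Hub (or its reverse).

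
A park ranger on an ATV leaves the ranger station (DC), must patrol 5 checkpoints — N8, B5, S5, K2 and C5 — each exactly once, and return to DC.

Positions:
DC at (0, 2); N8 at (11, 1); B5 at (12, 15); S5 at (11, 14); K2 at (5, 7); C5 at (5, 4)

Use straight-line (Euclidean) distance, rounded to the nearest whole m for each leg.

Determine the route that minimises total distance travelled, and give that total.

DC → N8 → B5 → S5 → K2 → C5 → DC: 11+14+1+9+3+5 = 43
DC → N8 → B5 → S5 → C5 → K2 → DC: 11+14+1+12+3+7 = 48
DC → N8 → B5 → K2 → S5 → C5 → DC: 11+14+11+9+12+5 = 62
DC → N8 → B5 → K2 → C5 → S5 → DC: 11+14+11+3+12+16 = 67
DC → N8 → B5 → C5 → S5 → K2 → DC: 11+14+13+12+9+7 = 66
DC → N8 → B5 → C5 → K2 → S5 → DC: 11+14+13+3+9+16 = 66
DC → N8 → S5 → B5 → K2 → C5 → DC: 11+13+1+11+3+5 = 44
DC → N8 → S5 → B5 → C5 → K2 → DC: 11+13+1+13+3+7 = 48
DC → N8 → S5 → K2 → B5 → C5 → DC: 11+13+9+11+13+5 = 62
DC → N8 → S5 → K2 → C5 → B5 → DC: 11+13+9+3+13+18 = 67
DC → N8 → S5 → C5 → B5 → K2 → DC: 11+13+12+13+11+7 = 67
DC → N8 → S5 → C5 → K2 → B5 → DC: 11+13+12+3+11+18 = 68
DC → N8 → K2 → B5 → S5 → C5 → DC: 11+8+11+1+12+5 = 48
DC → N8 → K2 → B5 → C5 → S5 → DC: 11+8+11+13+12+16 = 71
… (46 more)
The minimum is 43.
One optimal route: DC → N8 → B5 → S5 → K2 → C5 → DC (or its reverse).

Minimum total distance: 43 m.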